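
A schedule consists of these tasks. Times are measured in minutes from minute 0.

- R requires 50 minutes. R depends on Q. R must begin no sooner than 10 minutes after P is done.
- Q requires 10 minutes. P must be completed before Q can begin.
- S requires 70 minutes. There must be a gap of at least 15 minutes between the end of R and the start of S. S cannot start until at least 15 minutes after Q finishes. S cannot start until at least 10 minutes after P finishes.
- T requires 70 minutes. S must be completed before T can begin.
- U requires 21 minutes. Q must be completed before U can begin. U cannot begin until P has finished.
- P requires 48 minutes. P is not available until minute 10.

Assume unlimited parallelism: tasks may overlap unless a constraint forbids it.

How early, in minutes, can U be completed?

P cannot begin until its own release at minute 10. It runs from minute 10 to 10 + 48 = minute 58.
After P (finishes minute 58), Q can start at minute 58 and finishes at minute 68.
U cannot start until Q (finishes minute 68); P (finishes minute 58). The controlling bound is minute 68, so U finishes at 68 + 21 = minute 89.

89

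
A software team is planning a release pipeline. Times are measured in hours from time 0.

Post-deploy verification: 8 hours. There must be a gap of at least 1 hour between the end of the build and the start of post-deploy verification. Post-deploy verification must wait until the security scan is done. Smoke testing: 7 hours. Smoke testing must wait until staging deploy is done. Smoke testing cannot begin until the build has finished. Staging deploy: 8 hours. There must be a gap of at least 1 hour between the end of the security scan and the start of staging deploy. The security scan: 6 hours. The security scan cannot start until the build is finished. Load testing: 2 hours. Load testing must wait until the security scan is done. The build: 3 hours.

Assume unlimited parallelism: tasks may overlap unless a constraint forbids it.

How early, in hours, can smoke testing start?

18

The build can start immediately at hour 0; it finishes at hour 3.
The security scan waits on the build (finishes hour 3), so it starts at hour 3 and finishes at 3 + 6 = hour 9.
Staging deploy waits on the security scan (finishes hour 9, plus 1-hour gap → hour 10), so it starts at hour 10 and finishes at 10 + 8 = hour 18.
Smoke testing waits on staging deploy (finishes hour 18); the build (finishes hour 3). The latest of these is hour 18, which is the earliest smoke testing can start.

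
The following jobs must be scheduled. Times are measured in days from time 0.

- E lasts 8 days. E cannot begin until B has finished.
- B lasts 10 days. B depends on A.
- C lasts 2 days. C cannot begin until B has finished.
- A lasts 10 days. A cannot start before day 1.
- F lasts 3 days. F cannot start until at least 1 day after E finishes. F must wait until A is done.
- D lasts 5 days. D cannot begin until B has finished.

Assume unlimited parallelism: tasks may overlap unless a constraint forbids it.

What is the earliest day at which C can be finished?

A waits on its own release at day 1, so it starts at day 1 and finishes at 1 + 10 = day 11.
B waits on A (finishes day 11), so it starts at day 11 and finishes at 11 + 10 = day 21.
C cannot begin until B (finishes day 21). It runs from day 21 to 21 + 2 = day 23.

23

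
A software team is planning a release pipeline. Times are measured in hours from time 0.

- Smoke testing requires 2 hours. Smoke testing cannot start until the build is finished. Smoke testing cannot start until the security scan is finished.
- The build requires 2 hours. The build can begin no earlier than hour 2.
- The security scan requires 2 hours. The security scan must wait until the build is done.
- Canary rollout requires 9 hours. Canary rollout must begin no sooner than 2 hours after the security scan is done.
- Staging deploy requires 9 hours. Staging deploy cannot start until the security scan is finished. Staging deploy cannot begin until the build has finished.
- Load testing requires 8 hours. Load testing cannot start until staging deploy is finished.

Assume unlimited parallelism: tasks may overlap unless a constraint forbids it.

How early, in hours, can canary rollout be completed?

The build cannot begin until its own release at hour 2. It runs from hour 2 to 2 + 2 = hour 4.
The security scan cannot begin until the build (finishes hour 4). It runs from hour 4 to 4 + 2 = hour 6.
Canary rollout cannot begin until the security scan (finishes hour 6, plus 2-hour gap → hour 8). It runs from hour 8 to 8 + 9 = hour 17.

17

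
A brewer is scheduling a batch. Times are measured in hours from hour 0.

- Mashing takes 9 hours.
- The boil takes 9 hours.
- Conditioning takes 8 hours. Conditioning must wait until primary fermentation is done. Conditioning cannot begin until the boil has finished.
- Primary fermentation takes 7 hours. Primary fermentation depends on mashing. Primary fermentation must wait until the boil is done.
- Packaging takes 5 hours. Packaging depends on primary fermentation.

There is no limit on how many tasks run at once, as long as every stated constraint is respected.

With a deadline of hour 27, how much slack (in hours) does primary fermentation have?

3

The boil has no prerequisites, so it starts at hour 0 and finishes at hour 9.
Mashing can start immediately at hour 0; it finishes at hour 9.
For primary fermentation: mashing (finishes hour 9); the boil (finishes hour 9). Taking the maximum gives a start of hour 9, and it finishes at 9 + 7 = hour 16.

Working backward from the deadline:
Nothing follows conditioning; the deadline of hour 27 is its only limit. It must start by 27 − 8 = hour 19.
Packaging must finish by hour 27; it takes 5 hours, so it must start by 27 − 5 = hour 22.
Primary fermentation feeds conditioning (must start by hour 19); packaging (must start by hour 22). Taking the minimum, primary fermentation must finish by hour 19 and start by 19 − 7 = hour 12.
So primary fermentation can start as early as hour 9 and as late as hour 12, giving 12 − 9 = 3 hours of slack.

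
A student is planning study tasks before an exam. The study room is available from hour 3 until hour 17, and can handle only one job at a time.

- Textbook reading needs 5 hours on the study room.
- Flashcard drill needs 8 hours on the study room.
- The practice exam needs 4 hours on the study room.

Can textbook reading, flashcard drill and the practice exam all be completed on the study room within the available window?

The study room window is 17 − 3 = 14 hours.
Running back to back, the jobs need 5 + 8 + 4 = 17 hours on the study room.
Since 17 > 14, they cannot all fit.

No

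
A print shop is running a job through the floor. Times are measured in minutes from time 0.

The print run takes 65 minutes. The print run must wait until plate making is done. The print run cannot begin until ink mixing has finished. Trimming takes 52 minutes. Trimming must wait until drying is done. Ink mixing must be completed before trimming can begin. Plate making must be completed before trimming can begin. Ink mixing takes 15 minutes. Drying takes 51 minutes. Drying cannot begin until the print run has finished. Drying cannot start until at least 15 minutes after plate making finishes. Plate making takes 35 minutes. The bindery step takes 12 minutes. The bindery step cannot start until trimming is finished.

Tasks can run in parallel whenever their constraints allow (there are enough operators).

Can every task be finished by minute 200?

No

Nothing blocks ink mixing, so it runs from minute 0 to minute 15.
Plate making has no prerequisites, so it starts at minute 0 and finishes at minute 35.
The print run cannot start until plate making (finishes minute 35); ink mixing (finishes minute 15). The controlling bound is minute 35, so the print run finishes at 35 + 65 = minute 100.
Drying cannot start until the print run (finishes minute 100); plate making (finishes minute 35, plus 15-minute gap → minute 50). The controlling bound is minute 100, so drying finishes at 100 + 51 = minute 151.
For trimming: drying (finishes minute 151); ink mixing (finishes minute 15); plate making (finishes minute 35). Taking the maximum gives a start of minute 151, and it finishes at 151 + 52 = minute 203.
After trimming (finishes minute 203), the bindery step can start at minute 203 and finishes at minute 215.
The earliest everything can be done is minute 215, which is after the deadline of 200, so it is not possible.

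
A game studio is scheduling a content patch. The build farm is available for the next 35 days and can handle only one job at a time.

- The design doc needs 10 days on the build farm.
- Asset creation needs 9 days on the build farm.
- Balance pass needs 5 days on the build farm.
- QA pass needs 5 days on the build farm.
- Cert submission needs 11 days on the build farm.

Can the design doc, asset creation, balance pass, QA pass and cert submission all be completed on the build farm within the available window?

No

Running back to back, the jobs need 10 + 9 + 5 + 5 + 11 = 40 days on the build farm.
Since 40 > 35, they cannot all fit.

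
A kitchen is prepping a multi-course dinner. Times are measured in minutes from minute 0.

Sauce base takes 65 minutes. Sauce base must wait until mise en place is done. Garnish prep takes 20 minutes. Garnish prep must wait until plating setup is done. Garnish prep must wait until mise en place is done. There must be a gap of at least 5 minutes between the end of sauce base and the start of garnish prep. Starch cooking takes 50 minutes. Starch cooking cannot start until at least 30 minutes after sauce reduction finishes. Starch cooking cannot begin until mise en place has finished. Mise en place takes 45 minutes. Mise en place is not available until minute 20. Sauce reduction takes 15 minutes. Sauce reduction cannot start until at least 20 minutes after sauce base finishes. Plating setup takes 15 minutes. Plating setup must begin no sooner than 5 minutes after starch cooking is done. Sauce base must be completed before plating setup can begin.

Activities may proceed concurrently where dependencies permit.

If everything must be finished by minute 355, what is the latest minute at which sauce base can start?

135

Garnish prep must finish by minute 355; it takes 20 minutes, so it must start by 355 − 20 = minute 335.
Plating setup must finish before garnish prep (must start by minute 335). With a 15-minute duration, plating setup must start by 335 − 15 = minute 320.
Starch cooking must finish before plating setup (must start by minute 320, minus 5-minute gap → minute 315). With a 50-minute duration, starch cooking must start by 315 − 50 = minute 265.
Sauce reduction must finish before starch cooking (must start by minute 265, minus 30-minute gap → minute 235). With a 15-minute duration, sauce reduction must start by 235 − 15 = minute 220.
Sauce base has several dependents: sauce reduction (must start by minute 220, minus 20-minute gap → minute 200); plating setup (must start by minute 320); garnish prep (must start by minute 335, minus 5-minute gap → minute 330). The earliest of those limits is minute 200, so sauce base must start by 200 − 65 = minute 135.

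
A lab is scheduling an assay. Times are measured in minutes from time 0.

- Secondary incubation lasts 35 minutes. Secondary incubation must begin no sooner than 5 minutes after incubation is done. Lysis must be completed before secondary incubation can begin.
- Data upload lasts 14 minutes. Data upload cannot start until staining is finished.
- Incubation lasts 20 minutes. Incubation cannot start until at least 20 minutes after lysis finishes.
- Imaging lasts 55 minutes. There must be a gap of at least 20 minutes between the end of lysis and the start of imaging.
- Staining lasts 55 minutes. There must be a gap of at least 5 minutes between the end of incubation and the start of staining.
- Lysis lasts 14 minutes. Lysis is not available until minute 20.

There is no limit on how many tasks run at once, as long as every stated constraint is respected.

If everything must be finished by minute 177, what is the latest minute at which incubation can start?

83

Data upload must finish by minute 177; it takes 14 minutes, so it must start by 177 − 14 = minute 163.
Since data upload (must start by minute 163) depends on it, staining must finish by minute 163. Backing off its 55-minute duration gives a latest start of minute 108.
Secondary incubation must finish by minute 177; it takes 35 minutes, so it must start by 177 − 35 = minute 142.
Incubation must finish in time for staining (must start by minute 108, minus 5-minute gap → minute 103); secondary incubation (must start by minute 142, minus 5-minute gap → minute 137). The tightest is minute 103, so incubation must start by 103 − 20 = minute 83.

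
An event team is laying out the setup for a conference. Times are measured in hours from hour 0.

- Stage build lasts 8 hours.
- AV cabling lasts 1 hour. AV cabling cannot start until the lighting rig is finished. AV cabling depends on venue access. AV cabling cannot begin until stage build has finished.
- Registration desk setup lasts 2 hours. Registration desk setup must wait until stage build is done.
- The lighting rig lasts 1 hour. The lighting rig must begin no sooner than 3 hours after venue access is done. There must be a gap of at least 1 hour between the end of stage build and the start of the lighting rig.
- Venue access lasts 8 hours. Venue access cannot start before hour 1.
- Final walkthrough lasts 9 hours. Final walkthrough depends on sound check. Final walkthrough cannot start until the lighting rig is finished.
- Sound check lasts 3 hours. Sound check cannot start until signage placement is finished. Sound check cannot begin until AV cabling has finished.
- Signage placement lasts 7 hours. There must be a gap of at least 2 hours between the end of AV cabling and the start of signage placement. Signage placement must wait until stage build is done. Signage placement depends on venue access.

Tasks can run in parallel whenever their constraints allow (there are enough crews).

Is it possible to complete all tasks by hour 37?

Yes

Stage build can start immediately at hour 0; it finishes at hour 8.
Registration desk setup cannot begin until stage build (finishes hour 8). It runs from hour 8 to 8 + 2 = hour 10.
Venue access waits on its own release at hour 1, so it starts at hour 1 and finishes at 1 + 8 = hour 9.
The lighting rig needs all of venue access (finishes hour 9, plus 3-hour gap → hour 12); stage build (finishes hour 8, plus 1-hour gap → hour 9). That puts its earliest start at hour 12; it finishes at 12 + 1 = hour 13.
AV cabling has to wait for the lighting rig (finishes hour 13); venue access (finishes hour 9); stage build (finishes hour 8). The latest of these is hour 13, so AV cabling runs hour 13 to 13 + 1 = hour 14.
For signage placement: AV cabling (finishes hour 14, plus 2-hour gap → hour 16); stage build (finishes hour 8); venue access (finishes hour 9). Taking the maximum gives a start of hour 16, and it finishes at 16 + 7 = hour 23.
Sound check needs all of signage placement (finishes hour 23); AV cabling (finishes hour 14). That puts its earliest start at hour 23; it finishes at 23 + 3 = hour 26.
Final walkthrough cannot start until sound check (finishes hour 26); the lighting rig (finishes hour 13). The controlling bound is hour 26, so final walkthrough finishes at 26 + 9 = hour 35.
Every task is finished by hour 35, which is no later than the deadline of 37, so the schedule is feasible.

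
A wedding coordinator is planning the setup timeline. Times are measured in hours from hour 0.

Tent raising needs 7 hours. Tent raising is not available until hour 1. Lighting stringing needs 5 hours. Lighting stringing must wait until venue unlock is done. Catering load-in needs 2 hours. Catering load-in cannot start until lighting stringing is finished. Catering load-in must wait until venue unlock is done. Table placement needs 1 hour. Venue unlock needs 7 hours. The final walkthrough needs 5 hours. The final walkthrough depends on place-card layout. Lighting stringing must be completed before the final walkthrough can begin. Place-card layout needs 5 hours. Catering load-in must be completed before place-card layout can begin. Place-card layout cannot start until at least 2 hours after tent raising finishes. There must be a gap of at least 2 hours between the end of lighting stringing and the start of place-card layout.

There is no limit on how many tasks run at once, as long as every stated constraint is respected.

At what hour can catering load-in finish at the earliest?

14

Nothing blocks venue unlock, so it runs from hour 0 to hour 7.
Lighting stringing cannot begin until venue unlock (finishes hour 7). It runs from hour 7 to 7 + 5 = hour 12.
For catering load-in: lighting stringing (finishes hour 12); venue unlock (finishes hour 7). Taking the maximum gives a start of hour 12, and it finishes at 12 + 2 = hour 14.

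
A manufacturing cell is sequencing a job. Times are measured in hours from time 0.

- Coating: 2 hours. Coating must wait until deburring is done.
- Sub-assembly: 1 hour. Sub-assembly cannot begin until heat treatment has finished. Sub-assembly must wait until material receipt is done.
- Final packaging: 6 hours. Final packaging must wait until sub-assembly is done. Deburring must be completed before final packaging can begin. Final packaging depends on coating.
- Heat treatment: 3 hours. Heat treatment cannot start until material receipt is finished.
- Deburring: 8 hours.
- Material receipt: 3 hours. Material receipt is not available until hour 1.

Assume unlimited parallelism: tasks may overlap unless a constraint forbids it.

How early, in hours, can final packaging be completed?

Nothing blocks deburring, so it runs from hour 0 to hour 8.
Coating cannot begin until deburring (finishes hour 8). It runs from hour 8 to 8 + 2 = hour 10.
Material receipt cannot begin until its own release at hour 1. It runs from hour 1 to 1 + 3 = hour 4.
Heat treatment cannot begin until material receipt (finishes hour 4). It runs from hour 4 to 4 + 3 = hour 7.
For sub-assembly: heat treatment (finishes hour 7); material receipt (finishes hour 4). Taking the maximum gives a start of hour 7, and it finishes at 7 + 1 = hour 8.
Final packaging has to wait for sub-assembly (finishes hour 8); deburring (finishes hour 8); coating (finishes hour 10). The latest of these is hour 10, so final packaging runs hour 10 to 10 + 6 = hour 16.

16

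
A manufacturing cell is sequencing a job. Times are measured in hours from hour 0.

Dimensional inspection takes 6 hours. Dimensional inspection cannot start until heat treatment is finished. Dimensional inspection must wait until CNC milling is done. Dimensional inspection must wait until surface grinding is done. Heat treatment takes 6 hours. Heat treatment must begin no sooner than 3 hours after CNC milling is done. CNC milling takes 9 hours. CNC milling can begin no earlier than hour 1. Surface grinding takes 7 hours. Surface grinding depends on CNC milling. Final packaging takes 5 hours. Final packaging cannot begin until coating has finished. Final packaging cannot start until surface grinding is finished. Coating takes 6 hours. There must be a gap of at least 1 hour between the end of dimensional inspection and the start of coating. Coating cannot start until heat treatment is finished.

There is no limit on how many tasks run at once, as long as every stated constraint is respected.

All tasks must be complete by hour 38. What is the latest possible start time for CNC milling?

Final packaging has no dependents, so it just needs to finish by hour 38. Starting by 38 − 5 = hour 33 achieves that.
Since final packaging (must start by hour 33) depends on it, coating must finish by hour 33. Backing off its 6-hour duration gives a latest start of hour 27.
Since coating (must start by hour 27, minus 1-hour gap → hour 26) depends on it, dimensional inspection must finish by hour 26. Backing off its 6-hour duration gives a latest start of hour 20.
Heat treatment has several dependents: dimensional inspection (must start by hour 20); coating (must start by hour 27). The earliest of those limits is hour 20, so heat treatment must start by 20 − 6 = hour 14.
Surface grinding has several dependents: dimensional inspection (must start by hour 20); final packaging (must start by hour 33). The earliest of those limits is hour 20, so surface grinding must start by 20 − 7 = hour 13.
CNC milling feeds heat treatment (must start by hour 14, minus 3-hour gap → hour 11); surface grinding (must start by hour 13); dimensional inspection (must start by hour 20). Taking the minimum, CNC milling must finish by hour 11 and start by 11 − 9 = hour 2.

2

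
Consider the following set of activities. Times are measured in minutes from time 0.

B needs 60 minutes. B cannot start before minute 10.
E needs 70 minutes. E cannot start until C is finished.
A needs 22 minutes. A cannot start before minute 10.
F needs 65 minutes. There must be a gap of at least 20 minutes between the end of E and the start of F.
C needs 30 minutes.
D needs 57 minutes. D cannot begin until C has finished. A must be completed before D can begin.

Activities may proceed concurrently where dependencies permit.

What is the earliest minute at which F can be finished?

Nothing blocks C, so it runs from minute 0 to minute 30.
E waits on C (finishes minute 30), so it starts at minute 30 and finishes at 30 + 70 = minute 100.
After E (finishes minute 100, plus 20-minute gap → minute 120), F can start at minute 120 and finishes at minute 185.

185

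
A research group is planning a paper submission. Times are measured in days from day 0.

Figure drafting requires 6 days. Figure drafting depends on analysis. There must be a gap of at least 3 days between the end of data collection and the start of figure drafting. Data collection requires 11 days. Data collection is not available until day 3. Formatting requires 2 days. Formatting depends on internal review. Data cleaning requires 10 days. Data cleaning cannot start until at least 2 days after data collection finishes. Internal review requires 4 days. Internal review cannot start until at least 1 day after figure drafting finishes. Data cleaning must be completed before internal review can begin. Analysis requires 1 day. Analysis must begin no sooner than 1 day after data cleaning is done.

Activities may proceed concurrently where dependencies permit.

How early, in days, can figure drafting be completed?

34

Data collection cannot begin until its own release at day 3. It runs from day 3 to 3 + 11 = day 14.
Data cleaning cannot begin until data collection (finishes day 14, plus 2-day gap → day 16). It runs from day 16 to 16 + 10 = day 26.
Analysis waits on data cleaning (finishes day 26, plus 1-day gap → day 27), so it starts at day 27 and finishes at 27 + 1 = day 28.
For figure drafting: analysis (finishes day 28); data collection (finishes day 14, plus 3-day gap → day 17). Taking the maximum gives a start of day 28, and it finishes at 28 + 6 = day 34.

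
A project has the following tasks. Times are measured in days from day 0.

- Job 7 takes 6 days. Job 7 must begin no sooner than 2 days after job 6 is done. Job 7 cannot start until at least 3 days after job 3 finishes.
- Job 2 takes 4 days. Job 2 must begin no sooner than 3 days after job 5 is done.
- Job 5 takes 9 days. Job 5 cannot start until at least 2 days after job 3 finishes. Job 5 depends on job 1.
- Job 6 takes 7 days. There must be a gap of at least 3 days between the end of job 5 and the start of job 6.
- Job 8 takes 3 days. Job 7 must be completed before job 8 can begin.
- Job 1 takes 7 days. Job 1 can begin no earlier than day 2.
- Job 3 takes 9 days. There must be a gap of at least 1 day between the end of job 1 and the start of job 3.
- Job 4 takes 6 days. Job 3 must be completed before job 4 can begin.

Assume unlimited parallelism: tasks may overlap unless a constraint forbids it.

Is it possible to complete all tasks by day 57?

After its own release at day 2, job 1 can start at day 2 and finishes at day 9.
After job 1 (finishes day 9, plus 1-day gap → day 10), job 3 can start at day 10 and finishes at day 19.
Job 5 needs all of job 3 (finishes day 19, plus 2-day gap → day 21); job 1 (finishes day 9). That puts its earliest start at day 21; it finishes at 21 + 9 = day 30.
After job 5 (finishes day 30, plus 3-day gap → day 33), job 6 can start at day 33 and finishes at day 40.
Job 7 needs all of job 6 (finishes day 40, plus 2-day gap → day 42); job 3 (finishes day 19, plus 3-day gap → day 22). That puts its earliest start at day 42; it finishes at 42 + 6 = day 48.
After job 7 (finishes day 48), job 8 can start at day 48 and finishes at day 51.
Job 2 waits on job 5 (finishes day 30, plus 3-day gap → day 33), so it starts at day 33 and finishes at 33 + 4 = day 37.
After job 3 (finishes day 19), job 4 can start at day 19 and finishes at day 25.
Every task is finished by day 51, which is no later than the deadline of 57, so the schedule is feasible.

Yes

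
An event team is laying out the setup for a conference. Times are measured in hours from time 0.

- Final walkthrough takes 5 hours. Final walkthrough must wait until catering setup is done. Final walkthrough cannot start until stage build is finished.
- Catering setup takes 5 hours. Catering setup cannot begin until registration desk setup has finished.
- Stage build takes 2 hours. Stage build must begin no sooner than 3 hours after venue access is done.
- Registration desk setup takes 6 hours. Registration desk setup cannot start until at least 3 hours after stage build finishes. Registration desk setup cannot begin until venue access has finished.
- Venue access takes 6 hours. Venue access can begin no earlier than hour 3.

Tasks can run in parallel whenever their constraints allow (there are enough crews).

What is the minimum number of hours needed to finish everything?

Venue access waits on its own release at hour 3, so it starts at hour 3 and finishes at 3 + 6 = hour 9.
Stage build cannot begin until venue access (finishes hour 9, plus 3-hour gap → hour 12). It runs from hour 12 to 12 + 2 = hour 14.
Registration desk setup cannot start until stage build (finishes hour 14, plus 3-hour gap → hour 17); venue access (finishes hour 9). The controlling bound is hour 17, so registration desk setup finishes at 17 + 6 = hour 23.
Catering setup cannot begin until registration desk setup (finishes hour 23). It runs from hour 23 to 23 + 5 = hour 28.
Final walkthrough cannot start until catering setup (finishes hour 28); stage build (finishes hour 14). The controlling bound is hour 28, so final walkthrough finishes at 28 + 5 = hour 33.
All tasks are finished once the last one completes. Finish times: Venue access at 9, Stage build at 14, Registration desk setup at 23, Catering setup at 28, Final walkthrough at 33. The latest is hour 33.

33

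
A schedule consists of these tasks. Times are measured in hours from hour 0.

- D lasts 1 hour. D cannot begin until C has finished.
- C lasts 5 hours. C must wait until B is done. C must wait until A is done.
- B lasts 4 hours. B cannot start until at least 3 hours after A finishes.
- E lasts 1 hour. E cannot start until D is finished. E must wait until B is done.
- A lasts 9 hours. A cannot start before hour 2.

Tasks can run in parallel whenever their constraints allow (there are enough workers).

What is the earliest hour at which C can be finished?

A cannot begin until its own release at hour 2. It runs from hour 2 to 2 + 9 = hour 11.
B waits on A (finishes hour 11, plus 3-hour gap → hour 14), so it starts at hour 14 and finishes at 14 + 4 = hour 18.
C cannot start until B (finishes hour 18); A (finishes hour 11). The controlling bound is hour 18, so C finishes at 18 + 5 = hour 23.

23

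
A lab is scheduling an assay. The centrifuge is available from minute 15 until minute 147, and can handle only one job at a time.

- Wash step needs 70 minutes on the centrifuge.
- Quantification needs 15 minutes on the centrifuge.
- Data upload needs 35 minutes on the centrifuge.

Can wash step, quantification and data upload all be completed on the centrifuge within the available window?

Yes

The centrifuge window is 147 − 15 = 132 minutes.
Running back to back, the jobs need 70 + 15 + 35 = 120 minutes on the centrifuge.
Since 120 ≤ 132, they fit within the window.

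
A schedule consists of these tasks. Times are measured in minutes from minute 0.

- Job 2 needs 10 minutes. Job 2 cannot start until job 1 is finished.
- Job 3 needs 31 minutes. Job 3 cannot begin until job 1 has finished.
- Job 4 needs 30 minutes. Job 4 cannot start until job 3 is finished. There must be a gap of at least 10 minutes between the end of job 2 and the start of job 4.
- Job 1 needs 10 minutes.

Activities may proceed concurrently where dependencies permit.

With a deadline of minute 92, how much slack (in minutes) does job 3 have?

21

Job 1 has no prerequisites, so it starts at minute 0 and finishes at minute 10.
Job 3 cannot begin until job 1 (finishes minute 10). It runs from minute 10 to 10 + 31 = minute 41.

Working backward from the deadline:
Nothing follows job 4; the deadline of minute 92 is its only limit. It must start by 92 − 30 = minute 62.
Job 3 has to be done before job 4 (must start by minute 62). That means finishing by minute 62, i.e. starting by 62 − 31 = minute 31.
So job 3 can start as early as minute 10 and as late as minute 31, giving 31 − 10 = 21 minutes of slack.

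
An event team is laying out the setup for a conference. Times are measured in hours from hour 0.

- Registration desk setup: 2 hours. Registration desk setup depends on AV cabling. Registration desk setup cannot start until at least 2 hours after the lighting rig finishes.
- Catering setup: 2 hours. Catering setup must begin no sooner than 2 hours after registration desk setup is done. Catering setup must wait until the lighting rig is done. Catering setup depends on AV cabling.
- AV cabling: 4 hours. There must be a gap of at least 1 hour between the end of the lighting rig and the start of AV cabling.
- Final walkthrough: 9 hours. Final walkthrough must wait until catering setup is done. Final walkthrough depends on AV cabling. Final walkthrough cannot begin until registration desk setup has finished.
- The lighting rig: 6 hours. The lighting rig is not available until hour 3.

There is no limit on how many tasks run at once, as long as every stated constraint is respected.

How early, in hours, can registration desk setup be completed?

16

After its own release at hour 3, the lighting rig can start at hour 3 and finishes at hour 9.
AV cabling cannot begin until the lighting rig (finishes hour 9, plus 1-hour gap → hour 10). It runs from hour 10 to 10 + 4 = hour 14.
Registration desk setup has to wait for AV cabling (finishes hour 14); the lighting rig (finishes hour 9, plus 2-hour gap → hour 11). The latest of these is hour 14, so registration desk setup runs hour 14 to 14 + 2 = hour 16.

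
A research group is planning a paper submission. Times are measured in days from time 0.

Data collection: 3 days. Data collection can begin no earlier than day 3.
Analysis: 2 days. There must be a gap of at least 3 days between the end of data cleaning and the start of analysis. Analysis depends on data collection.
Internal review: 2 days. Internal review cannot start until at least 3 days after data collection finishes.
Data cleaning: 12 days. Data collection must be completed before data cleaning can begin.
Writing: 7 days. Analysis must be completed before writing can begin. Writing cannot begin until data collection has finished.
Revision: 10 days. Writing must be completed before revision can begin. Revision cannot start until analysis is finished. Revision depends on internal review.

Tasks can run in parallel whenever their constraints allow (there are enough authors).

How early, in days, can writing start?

23

Data collection cannot begin until its own release at day 3. It runs from day 3 to 3 + 3 = day 6.
After data collection (finishes day 6), data cleaning can start at day 6 and finishes at day 18.
For analysis: data cleaning (finishes day 18, plus 3-day gap → day 21); data collection (finishes day 6). Taking the maximum gives a start of day 21, and it finishes at 21 + 2 = day 23.
Writing waits on analysis (finishes day 23); data collection (finishes day 6). The latest of these is day 23, which is the earliest writing can start.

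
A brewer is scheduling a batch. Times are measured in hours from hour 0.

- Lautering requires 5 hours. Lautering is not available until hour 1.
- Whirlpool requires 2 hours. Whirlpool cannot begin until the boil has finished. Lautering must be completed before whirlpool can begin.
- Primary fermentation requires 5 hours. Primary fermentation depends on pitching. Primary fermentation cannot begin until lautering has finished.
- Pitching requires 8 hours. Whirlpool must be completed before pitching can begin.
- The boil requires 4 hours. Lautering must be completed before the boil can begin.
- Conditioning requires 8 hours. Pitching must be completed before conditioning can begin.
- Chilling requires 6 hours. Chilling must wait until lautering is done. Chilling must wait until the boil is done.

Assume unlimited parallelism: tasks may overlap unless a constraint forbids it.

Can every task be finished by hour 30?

Lautering waits on its own release at hour 1, so it starts at hour 1 and finishes at 1 + 5 = hour 6.
The boil waits on lautering (finishes hour 6), so it starts at hour 6 and finishes at 6 + 4 = hour 10.
Chilling has to wait for lautering (finishes hour 6); the boil (finishes hour 10). The latest of these is hour 10, so chilling runs hour 10 to 10 + 6 = hour 16.
Whirlpool needs all of the boil (finishes hour 10); lautering (finishes hour 6). That puts its earliest start at hour 10; it finishes at 10 + 2 = hour 12.
Pitching waits on whirlpool (finishes hour 12), so it starts at hour 12 and finishes at 12 + 8 = hour 20.
Conditioning waits on pitching (finishes hour 20), so it starts at hour 20 and finishes at 20 + 8 = hour 28.
Primary fermentation cannot start until pitching (finishes hour 20); lautering (finishes hour 6). The controlling bound is hour 20, so primary fermentation finishes at 20 + 5 = hour 25.
Every task is finished by hour 28, which is no later than the deadline of 30, so the schedule is feasible.

Yes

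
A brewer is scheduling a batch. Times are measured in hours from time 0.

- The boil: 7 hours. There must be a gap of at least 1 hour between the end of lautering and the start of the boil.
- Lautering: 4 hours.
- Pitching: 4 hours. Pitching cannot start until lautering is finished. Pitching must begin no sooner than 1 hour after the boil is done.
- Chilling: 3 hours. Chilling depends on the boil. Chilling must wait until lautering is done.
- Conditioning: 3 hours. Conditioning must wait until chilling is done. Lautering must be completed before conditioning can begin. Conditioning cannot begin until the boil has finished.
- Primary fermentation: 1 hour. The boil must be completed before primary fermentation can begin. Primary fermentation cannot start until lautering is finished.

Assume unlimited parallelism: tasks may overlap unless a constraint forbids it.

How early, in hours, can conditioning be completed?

Nothing blocks lautering, so it runs from hour 0 to hour 4.
The boil waits on lautering (finishes hour 4, plus 1-hour gap → hour 5), so it starts at hour 5 and finishes at 5 + 7 = hour 12.
Chilling needs all of the boil (finishes hour 12); lautering (finishes hour 4). That puts its earliest start at hour 12; it finishes at 12 + 3 = hour 15.
Conditioning cannot start until chilling (finishes hour 15); lautering (finishes hour 4); the boil (finishes hour 12). The controlling bound is hour 15, so conditioning finishes at 15 + 3 = hour 18.

18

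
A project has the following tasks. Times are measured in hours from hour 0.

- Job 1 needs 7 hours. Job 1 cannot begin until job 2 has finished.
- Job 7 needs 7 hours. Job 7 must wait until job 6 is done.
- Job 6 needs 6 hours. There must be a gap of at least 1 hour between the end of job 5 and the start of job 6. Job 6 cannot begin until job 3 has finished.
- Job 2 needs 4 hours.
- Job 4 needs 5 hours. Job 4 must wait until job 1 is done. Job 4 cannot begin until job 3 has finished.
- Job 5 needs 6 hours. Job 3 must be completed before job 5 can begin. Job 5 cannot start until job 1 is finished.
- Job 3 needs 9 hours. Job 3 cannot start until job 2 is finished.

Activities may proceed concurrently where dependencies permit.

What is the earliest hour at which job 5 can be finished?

19

Job 2 can start immediately at hour 0; it finishes at hour 4.
Job 3 waits on job 2 (finishes hour 4), so it starts at hour 4 and finishes at 4 + 9 = hour 13.
Job 1 cannot begin until job 2 (finishes hour 4). It runs from hour 4 to 4 + 7 = hour 11.
Job 5 has to wait for job 3 (finishes hour 13); job 1 (finishes hour 11). The latest of these is hour 13, so job 5 runs hour 13 to 13 + 6 = hour 19.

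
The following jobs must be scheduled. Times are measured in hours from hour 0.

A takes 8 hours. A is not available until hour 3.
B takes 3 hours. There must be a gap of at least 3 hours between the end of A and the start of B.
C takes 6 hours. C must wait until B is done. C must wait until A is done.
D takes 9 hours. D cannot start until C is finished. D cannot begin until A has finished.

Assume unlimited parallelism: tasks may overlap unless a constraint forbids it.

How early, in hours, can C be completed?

After its own release at hour 3, A can start at hour 3 and finishes at hour 11.
B cannot begin until A (finishes hour 11, plus 3-hour gap → hour 14). It runs from hour 14 to 14 + 3 = hour 17.
C has to wait for B (finishes hour 17); A (finishes hour 11). The latest of these is hour 17, so C runs hour 17 to 17 + 6 = hour 23.

23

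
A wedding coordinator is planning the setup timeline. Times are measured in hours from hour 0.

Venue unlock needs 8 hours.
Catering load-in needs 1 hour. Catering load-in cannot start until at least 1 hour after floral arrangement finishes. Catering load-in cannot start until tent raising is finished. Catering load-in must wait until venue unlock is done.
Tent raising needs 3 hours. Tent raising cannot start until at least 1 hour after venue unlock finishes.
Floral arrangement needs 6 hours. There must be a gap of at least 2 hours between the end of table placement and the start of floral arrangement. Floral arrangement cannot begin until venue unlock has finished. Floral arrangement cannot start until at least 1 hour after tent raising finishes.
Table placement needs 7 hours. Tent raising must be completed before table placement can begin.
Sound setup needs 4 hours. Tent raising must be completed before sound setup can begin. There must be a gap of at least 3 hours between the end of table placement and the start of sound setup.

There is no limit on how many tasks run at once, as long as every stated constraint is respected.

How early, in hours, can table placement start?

12

Venue unlock can start immediately at hour 0; it finishes at hour 8.
Tent raising waits on venue unlock (finishes hour 8, plus 1-hour gap → hour 9), so it starts at hour 9 and finishes at 9 + 3 = hour 12.
Table placement waits on tent raising (finishes hour 12), so the earliest it can start is hour 12.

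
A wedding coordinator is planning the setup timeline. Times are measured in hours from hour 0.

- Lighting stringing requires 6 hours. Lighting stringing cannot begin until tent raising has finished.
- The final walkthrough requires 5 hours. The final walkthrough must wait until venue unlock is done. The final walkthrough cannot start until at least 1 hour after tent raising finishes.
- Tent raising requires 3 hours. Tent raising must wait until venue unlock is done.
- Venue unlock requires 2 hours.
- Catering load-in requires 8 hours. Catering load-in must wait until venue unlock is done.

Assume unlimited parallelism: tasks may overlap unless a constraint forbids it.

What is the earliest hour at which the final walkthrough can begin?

Venue unlock can start immediately at hour 0; it finishes at hour 2.
Tent raising cannot begin until venue unlock (finishes hour 2). It runs from hour 2 to 2 + 3 = hour 5.
The final walkthrough waits on venue unlock (finishes hour 2); tent raising (finishes hour 5, plus 1-hour gap → hour 6). The latest of these is hour 6, which is the earliest the final walkthrough can start.

6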